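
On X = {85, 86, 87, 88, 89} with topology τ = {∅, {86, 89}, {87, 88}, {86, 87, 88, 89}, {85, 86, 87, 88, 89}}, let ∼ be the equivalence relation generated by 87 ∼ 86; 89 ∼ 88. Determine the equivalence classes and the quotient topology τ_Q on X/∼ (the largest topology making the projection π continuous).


X/∼ = {[85], [86=87], [88=89]}; |τ_Q| = 3.

Equivalence classes: [85], [86=87], [88=89].
Quotient map π: X → X/∼ sends 85 ↦ [85], 86 ↦ [86=87], 87 ↦ [86=87], 88 ↦ [88=89], 89 ↦ [88=89].
For each subset V ⊆ X/∼, compute π^{-1}(V) ⊆ X and check whether π^{-1}(V) ∈ τ. V is open in τ_Q iff π^{-1}(V) ∈ τ.
  V = {}: π^{-1}(V) = ∅ ∈ τ ✓.
  V = {[85]}: π^{-1}(V) = {85} ∉ τ ✗.
  V = {[86=87]}: π^{-1}(V) = {86, 87} ∉ τ ✗.
  V = {[85], [86=87]}: π^{-1}(V) = {85, 86, 87} ∉ τ ✗.
  V = {[88=89]}: π^{-1}(V) = {88, 89} ∉ τ ✗.
  V = {[85], [88=89]}: π^{-1}(V) = {85, 88, 89} ∉ τ ✗.
  V = {[86=87], [88=89]}: π^{-1}(V) = {86, 87, 88, 89} ∈ τ ✓.
  V = {[85], [86=87], [88=89]}: π^{-1}(V) = {85, 86, 87, 88, 89} ∈ τ ✓.
Open sets in the quotient: τ_Q = {{}, {[86=87], [88=89]}, {[85], [86=87], [88=89]}} (3 elements).


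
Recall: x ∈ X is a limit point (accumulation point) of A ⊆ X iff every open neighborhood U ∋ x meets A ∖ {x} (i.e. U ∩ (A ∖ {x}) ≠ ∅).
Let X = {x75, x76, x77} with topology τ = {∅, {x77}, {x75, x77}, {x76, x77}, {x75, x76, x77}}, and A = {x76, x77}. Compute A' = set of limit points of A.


A' = {x75, x76}

For each x ∈ X, list the open sets U ∈ τ with x ∈ U, then check whether U ∩ (A ∖ {x}) ≠ ∅ for every such U.
  x = x75: opens ∋ x are {x75, x77}, {x75, x76, x77}; each meets A ∖ {x75}, so x IS a limit point.
  x = x76: opens ∋ x are {x76, x77}, {x75, x76, x77}; each meets A ∖ {x76}, so x IS a limit point.
  x = x77: open {x77} ∋ x has {x77} ∩ (A ∖ {x77}) = ∅, so x is NOT a limit point.
Collecting: A' = {x75, x76}.


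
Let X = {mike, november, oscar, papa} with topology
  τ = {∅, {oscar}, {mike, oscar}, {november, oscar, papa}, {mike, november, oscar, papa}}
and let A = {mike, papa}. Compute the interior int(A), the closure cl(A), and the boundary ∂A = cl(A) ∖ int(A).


int(A) = ∅, cl(A) = {mike, november, papa}, ∂A = {mike, november, papa}.

Closed sets in (X, τ) are complements of opens:
  closed(X, τ) = {∅, {mike}, {november, papa}, {mike, november, papa}, {mike, november, oscar, papa}}.
int(A) = ⋃ {U ∈ τ : U ⊆ A}. Opens contained in A: ∅.
Taking the union of these: int(A) = ∅.
cl(A) = ⋂ {C closed : A ⊆ C}. Closed sets containing A: {mike, november, papa}, {mike, november, oscar, papa}.
Intersecting these: cl(A) = {mike, november, papa}.
∂A = cl(A) ∖ int(A) = {mike, november, papa} ∖ ∅ = {mike, november, papa}.


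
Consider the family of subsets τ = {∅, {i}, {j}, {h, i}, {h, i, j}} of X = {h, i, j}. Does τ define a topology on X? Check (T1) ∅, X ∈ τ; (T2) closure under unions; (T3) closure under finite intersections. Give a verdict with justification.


τ is NOT a topology on X.

Axiom (T1): ∅ ∈ τ? Yes; X ∈ τ? Yes.
Axiom (T2/T3): check pairwise unions and intersections of members of τ.
Counterexample for (T2): {i} ∪ {j} = {i, j} ∉ τ. Therefore τ is NOT a topology.


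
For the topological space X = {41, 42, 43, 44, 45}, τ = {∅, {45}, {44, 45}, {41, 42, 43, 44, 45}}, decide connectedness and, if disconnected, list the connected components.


(X, τ) is connected.

Find clopen sets (U ∈ τ with X ∖ U ∈ τ):
  U = ∅, X ∖ U = {41, 42, 43, 44, 45} — both open, so U is clopen.
  U = {41, 42, 43, 44, 45}, X ∖ U = ∅ — both open, so U is clopen.
Only trivial clopens (∅ and X) exist, so (X, τ) is connected.
Compute connected components by grouping points that agree on all clopens:
  component: {41, 42, 43, 44, 45}


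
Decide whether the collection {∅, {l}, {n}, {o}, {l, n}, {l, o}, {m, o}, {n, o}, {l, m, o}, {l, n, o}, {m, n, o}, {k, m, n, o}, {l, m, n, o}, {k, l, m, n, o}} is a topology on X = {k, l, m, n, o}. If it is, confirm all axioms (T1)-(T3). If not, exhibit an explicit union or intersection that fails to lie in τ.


τ IS a topology on X.

Axiom (T1): ∅ ∈ τ? Yes; X ∈ τ? Yes.
Axiom (T2/T3): check pairwise unions and intersections of members of τ.
All pairwise intersections and unions checked — each lies in τ. Therefore τ satisfies (T1), (T2), (T3): it IS a topology on X.


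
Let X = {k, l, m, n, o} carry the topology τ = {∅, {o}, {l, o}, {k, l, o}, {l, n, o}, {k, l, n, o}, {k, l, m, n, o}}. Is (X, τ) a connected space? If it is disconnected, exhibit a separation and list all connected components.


(X, τ) is connected.

Find clopen sets (U ∈ τ with X ∖ U ∈ τ):
  U = ∅, X ∖ U = {k, l, m, n, o} — both open, so U is clopen.
  U = {k, l, m, n, o}, X ∖ U = ∅ — both open, so U is clopen.
Only trivial clopens (∅ and X) exist, so (X, τ) is connected.
Compute connected components by grouping points that agree on all clopens:
  component: {k, l, m, n, o}


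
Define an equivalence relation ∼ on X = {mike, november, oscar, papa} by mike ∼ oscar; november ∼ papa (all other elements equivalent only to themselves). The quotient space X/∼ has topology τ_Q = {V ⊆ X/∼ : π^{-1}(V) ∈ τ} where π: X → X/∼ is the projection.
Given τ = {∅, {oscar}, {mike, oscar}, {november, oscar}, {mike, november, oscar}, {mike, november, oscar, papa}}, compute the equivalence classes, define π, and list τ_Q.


X/∼ = {[mike=oscar], [november=papa]}; |τ_Q| = 3.

Equivalence classes: [mike=oscar], [november=papa].
Quotient map π: X → X/∼ sends mike ↦ [mike=oscar], november ↦ [november=papa], oscar ↦ [mike=oscar], papa ↦ [november=papa].
For each subset V ⊆ X/∼, compute π^{-1}(V) ⊆ X and check whether π^{-1}(V) ∈ τ. V is open in τ_Q iff π^{-1}(V) ∈ τ.
  V = {}: π^{-1}(V) = ∅ ∈ τ ✓.
  V = {[mike=oscar]}: π^{-1}(V) = {mike, oscar} ∈ τ ✓.
  V = {[november=papa]}: π^{-1}(V) = {november, papa} ∉ τ ✗.
  V = {[mike=oscar], [november=papa]}: π^{-1}(V) = {mike, november, oscar, papa} ∈ τ ✓.
Open sets in the quotient: τ_Q = {{}, {[mike=oscar]}, {[mike=oscar], [november=papa]}} (3 elements).


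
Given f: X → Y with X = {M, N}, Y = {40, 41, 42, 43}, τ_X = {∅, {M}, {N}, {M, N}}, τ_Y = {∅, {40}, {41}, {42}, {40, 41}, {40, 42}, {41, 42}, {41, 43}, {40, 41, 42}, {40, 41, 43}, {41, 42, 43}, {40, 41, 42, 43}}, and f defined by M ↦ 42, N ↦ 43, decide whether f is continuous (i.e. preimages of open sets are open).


f IS continuous.

Compute f^{-1}(U) for each U ∈ τ_Y:
  U = ∅: f^{-1}(U) = ∅ ∈ τ_X ✓.
  U = {40}: f^{-1}(U) = ∅ ∈ τ_X ✓.
  U = {41}: f^{-1}(U) = ∅ ∈ τ_X ✓.
  U = {42}: f^{-1}(U) = {M} ∈ τ_X ✓.
  U = {40, 41}: f^{-1}(U) = ∅ ∈ τ_X ✓.
  U = {40, 42}: f^{-1}(U) = {M} ∈ τ_X ✓.
  U = {41, 42}: f^{-1}(U) = {M} ∈ τ_X ✓.
  U = {41, 43}: f^{-1}(U) = {N} ∈ τ_X ✓.
  U = {40, 41, 42}: f^{-1}(U) = {M} ∈ τ_X ✓.
  U = {40, 41, 43}: f^{-1}(U) = {N} ∈ τ_X ✓.
  U = {41, 42, 43}: f^{-1}(U) = {M, N} ∈ τ_X ✓.
  U = {40, 41, 42, 43}: f^{-1}(U) = {M, N} ∈ τ_X ✓.
Every preimage lies in τ_X, so f IS continuous.


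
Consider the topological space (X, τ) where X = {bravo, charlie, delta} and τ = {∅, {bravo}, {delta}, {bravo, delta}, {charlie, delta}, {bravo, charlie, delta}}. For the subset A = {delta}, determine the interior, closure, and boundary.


int(A) = {delta}, cl(A) = {charlie, delta}, ∂A = {charlie}.

Closed sets in (X, τ) are complements of opens:
  closed(X, τ) = {∅, {bravo}, {charlie}, {bravo, charlie}, {charlie, delta}, {bravo, charlie, delta}}.
int(A) = ⋃ {U ∈ τ : U ⊆ A}. Opens contained in A: ∅, {delta}.
Taking the union of these: int(A) = {delta}.
cl(A) = ⋂ {C closed : A ⊆ C}. Closed sets containing A: {charlie, delta}, {bravo, charlie, delta}.
Intersecting these: cl(A) = {charlie, delta}.
∂A = cl(A) ∖ int(A) = {charlie, delta} ∖ {delta} = {charlie}.


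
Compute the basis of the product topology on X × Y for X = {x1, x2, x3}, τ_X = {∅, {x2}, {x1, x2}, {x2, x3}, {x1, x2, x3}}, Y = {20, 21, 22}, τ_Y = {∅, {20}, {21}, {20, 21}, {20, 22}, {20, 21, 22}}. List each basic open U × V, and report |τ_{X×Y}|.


Basis B = {∅ × ∅, {x2} × {20}, {x2} × {21}, {x1, x2} × {20}, {x1, x2} × {21}, {x2} × {20, 21}, {x2} × {20, 22}, {x2, x3} × {20}, {x2, x3} × {21}, {x1, x2, x3} × {20}, {x1, x2, x3} × {21}, {x2} × {20, 21, 22}, {x1, x2} × {20, 21}, {x1, x2} × {20, 22}, {x2, x3} × {20, 21}, {x2, x3} × {20, 22}, {x1, x2} × {20, 21, 22}, {x1, x2, x3} × {20, 21}, {x1, x2, x3} × {20, 22}, {x2, x3} × {20, 21, 22}, {x1, x2, x3} × {20, 21, 22}}; |τ_{X×Y}| = 70.

Enumerate products U × V with U ∈ τ_X, V ∈ τ_Y (deduplicated):
  ∅ × ∅ = {} (∅)
  {x2} × {20} = {(x2,20)}
  {x2} × {21} = {(x2,21)}
  {x1, x2} × {20} = {(x1,20), (x2,20)}
  {x1, x2} × {21} = {(x1,21), (x2,21)}
  {x2} × {20, 21} = {(x2,20), (x2,21)}
  {x2} × {20, 22} = {(x2,20), (x2,22)}
  {x2, x3} × {20} = {(x2,20), (x3,20)}
  {x2, x3} × {21} = {(x2,21), (x3,21)}
  {x1, x2, x3} × {20} = {(x1,20), (x2,20), (x3,20)}
  {x1, x2, x3} × {21} = {(x1,21), (x2,21), (x3,21)}
  {x2} × {20, 21, 22} = {(x2,20), (x2,21), (x2,22)}
  {x1, x2} × {20, 21} = {(x1,20), (x1,21), (x2,20), (x2,21)}
  {x1, x2} × {20, 22} = {(x1,20), (x1,22), (x2,20), (x2,22)}
  {x2, x3} × {20, 21} = {(x2,20), (x2,21), (x3,20), (x3,21)}
  {x2, x3} × {20, 22} = {(x2,20), (x2,22), (x3,20), (x3,22)}
  {x1, x2} × {20, 21, 22} = {(x1,20), (x1,21), (x1,22), (x2,20), (x2,21), (x2,22)}
  {x1, x2, x3} × {20, 21} = {(x1,20), (x1,21), (x2,20), (x2,21), (x3,20), (x3,21)}
  {x1, x2, x3} × {20, 22} = {(x1,20), (x1,22), (x2,20), (x2,22), (x3,20), (x3,22)}
  {x2, x3} × {20, 21, 22} = {(x2,20), (x2,21), (x2,22), (x3,20), (x3,21), (x3,22)}
  {x1, x2, x3} × {20, 21, 22} = {(x1,20), (x1,21), (x1,22), (x2,20), (x2,21), (x2,22), (x3,20), (x3,21), (x3,22)}
These 21 distinct sets form the basis B.
Close under arbitrary unions to get τ_{X×Y}; counting gives |τ_{X×Y}| = 70.


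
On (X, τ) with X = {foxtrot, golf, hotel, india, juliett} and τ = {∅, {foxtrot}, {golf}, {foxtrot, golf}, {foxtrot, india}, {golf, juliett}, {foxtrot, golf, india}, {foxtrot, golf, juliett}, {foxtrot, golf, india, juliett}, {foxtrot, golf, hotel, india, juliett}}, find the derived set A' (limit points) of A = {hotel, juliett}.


A' = {hotel}

For each x ∈ X, list the open sets U ∈ τ with x ∈ U, then check whether U ∩ (A ∖ {x}) ≠ ∅ for every such U.
  x = foxtrot: open {foxtrot} ∋ x has {foxtrot} ∩ (A ∖ {foxtrot}) = ∅, so x is NOT a limit point.
  x = golf: open {golf} ∋ x has {golf} ∩ (A ∖ {golf}) = ∅, so x is NOT a limit point.
  x = hotel: opens ∋ x are {foxtrot, golf, hotel, india, juliett}; each meets A ∖ {hotel}, so x IS a limit point.
  x = india: open {foxtrot, india} ∋ x has {foxtrot, india} ∩ (A ∖ {india}) = ∅, so x is NOT a limit point.
  x = juliett: open {golf, juliett} ∋ x has {golf, juliett} ∩ (A ∖ {juliett}) = ∅, so x is NOT a limit point.
Collecting: A' = {hotel}.


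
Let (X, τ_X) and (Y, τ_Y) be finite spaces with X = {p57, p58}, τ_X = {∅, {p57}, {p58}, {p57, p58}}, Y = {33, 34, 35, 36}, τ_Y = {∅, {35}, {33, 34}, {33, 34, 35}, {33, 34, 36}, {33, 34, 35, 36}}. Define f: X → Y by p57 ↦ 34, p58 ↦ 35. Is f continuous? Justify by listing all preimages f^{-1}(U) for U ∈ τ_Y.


f IS continuous.

Compute f^{-1}(U) for each U ∈ τ_Y:
  U = ∅: f^{-1}(U) = ∅ ∈ τ_X ✓.
  U = {35}: f^{-1}(U) = {p58} ∈ τ_X ✓.
  U = {33, 34}: f^{-1}(U) = {p57} ∈ τ_X ✓.
  U = {33, 34, 35}: f^{-1}(U) = {p57, p58} ∈ τ_X ✓.
  U = {33, 34, 36}: f^{-1}(U) = {p57} ∈ τ_X ✓.
  U = {33, 34, 35, 36}: f^{-1}(U) = {p57, p58} ∈ τ_X ✓.
Every preimage lies in τ_X, so f IS continuous.


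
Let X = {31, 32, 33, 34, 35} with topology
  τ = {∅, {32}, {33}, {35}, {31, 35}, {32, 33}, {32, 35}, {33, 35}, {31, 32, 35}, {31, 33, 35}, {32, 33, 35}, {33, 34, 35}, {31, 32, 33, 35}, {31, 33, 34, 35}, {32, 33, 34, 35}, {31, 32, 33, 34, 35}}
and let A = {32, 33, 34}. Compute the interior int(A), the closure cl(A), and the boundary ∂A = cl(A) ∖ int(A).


int(A) = {32, 33}, cl(A) = {32, 33, 34}, ∂A = {34}.

Closed sets in (X, τ) are complements of opens:
  closed(X, τ) = {∅, {31}, {32}, {34}, {31, 32}, {31, 34}, {32, 34}, {33, 34}, {31, 32, 34}, {31, 33, 34}, {31, 34, 35}, {32, 33, 34}, {31, 32, 33, 34}, {31, 32, 34, 35}, {31, 33, 34, 35}, {31, 32, 33, 34, 35}}.
int(A) = ⋃ {U ∈ τ : U ⊆ A}. Opens contained in A: ∅, {32}, {33}, {32, 33}.
Taking the union of these: int(A) = {32, 33}.
cl(A) = ⋂ {C closed : A ⊆ C}. Closed sets containing A: {32, 33, 34}, {31, 32, 33, 34}, {31, 32, 33, 34, 35}.
Intersecting these: cl(A) = {32, 33, 34}.
∂A = cl(A) ∖ int(A) = {32, 33, 34} ∖ {32, 33} = {34}.


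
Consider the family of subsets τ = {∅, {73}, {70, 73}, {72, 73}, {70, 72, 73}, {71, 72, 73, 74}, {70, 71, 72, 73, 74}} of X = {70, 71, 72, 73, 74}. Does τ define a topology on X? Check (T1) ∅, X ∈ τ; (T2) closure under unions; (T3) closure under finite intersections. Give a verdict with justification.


τ IS a topology on X.

Axiom (T1): ∅ ∈ τ? Yes; X ∈ τ? Yes.
Axiom (T2/T3): check pairwise unions and intersections of members of τ.
All pairwise intersections and unions checked — each lies in τ. Therefore τ satisfies (T1), (T2), (T3): it IS a topology on X.


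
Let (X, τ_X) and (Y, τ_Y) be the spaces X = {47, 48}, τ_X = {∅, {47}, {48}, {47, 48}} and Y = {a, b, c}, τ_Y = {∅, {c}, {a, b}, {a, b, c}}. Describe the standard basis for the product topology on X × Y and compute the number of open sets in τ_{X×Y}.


Basis B = {∅ × ∅, {47} × {c}, {48} × {c}, {47} × {a, b}, {47, 48} × {c}, {48} × {a, b}, {47} × {a, b, c}, {48} × {a, b, c}, {47, 48} × {a, b}, {47, 48} × {a, b, c}}; |τ_{X×Y}| = 16.

Enumerate products U × V with U ∈ τ_X, V ∈ τ_Y (deduplicated):
  ∅ × ∅ = {} (∅)
  {47} × {c} = {(47,c)}
  {48} × {c} = {(48,c)}
  {47} × {a, b} = {(47,a), (47,b)}
  {47, 48} × {c} = {(47,c), (48,c)}
  {48} × {a, b} = {(48,a), (48,b)}
  {47} × {a, b, c} = {(47,a), (47,b), (47,c)}
  {48} × {a, b, c} = {(48,a), (48,b), (48,c)}
  {47, 48} × {a, b} = {(47,a), (47,b), (48,a), (48,b)}
  {47, 48} × {a, b, c} = {(47,a), (47,b), (47,c), (48,a), (48,b), (48,c)}
These 10 distinct sets form the basis B.
Close under arbitrary unions to get τ_{X×Y}; counting gives |τ_{X×Y}| = 16.


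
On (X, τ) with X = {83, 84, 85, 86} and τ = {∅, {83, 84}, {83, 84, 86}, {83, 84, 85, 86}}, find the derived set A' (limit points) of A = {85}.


A' = ∅

For each x ∈ X, list the open sets U ∈ τ with x ∈ U, then check whether U ∩ (A ∖ {x}) ≠ ∅ for every such U.
  x = 83: open {83, 84} ∋ x has {83, 84} ∩ (A ∖ {83}) = ∅, so x is NOT a limit point.
  x = 84: open {83, 84} ∋ x has {83, 84} ∩ (A ∖ {84}) = ∅, so x is NOT a limit point.
  x = 85: open {83, 84, 85, 86} ∋ x has {83, 84, 85, 86} ∩ (A ∖ {85}) = ∅, so x is NOT a limit point.
  x = 86: open {83, 84, 86} ∋ x has {83, 84, 86} ∩ (A ∖ {86}) = ∅, so x is NOT a limit point.
Collecting: A' = ∅.


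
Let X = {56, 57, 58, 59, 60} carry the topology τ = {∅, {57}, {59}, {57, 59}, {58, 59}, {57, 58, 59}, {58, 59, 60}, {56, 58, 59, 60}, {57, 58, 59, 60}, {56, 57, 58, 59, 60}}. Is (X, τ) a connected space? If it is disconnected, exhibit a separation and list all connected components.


(X, τ) is disconnected; components = [{57}, {56, 58, 59, 60}].

Find clopen sets (U ∈ τ with X ∖ U ∈ τ):
  U = ∅, X ∖ U = {56, 57, 58, 59, 60} — both open, so U is clopen.
  U = {57}, X ∖ U = {56, 58, 59, 60} — both open, so U is clopen.
  U = {56, 58, 59, 60}, X ∖ U = {57} — both open, so U is clopen.
  U = {56, 57, 58, 59, 60}, X ∖ U = ∅ — both open, so U is clopen.
Nontrivial clopen(s) exist: e.g. {57}. So (X, τ) is disconnected.
Compute connected components by grouping points that agree on all clopens:
  component: {57}
  component: {56, 58, 59, 60}


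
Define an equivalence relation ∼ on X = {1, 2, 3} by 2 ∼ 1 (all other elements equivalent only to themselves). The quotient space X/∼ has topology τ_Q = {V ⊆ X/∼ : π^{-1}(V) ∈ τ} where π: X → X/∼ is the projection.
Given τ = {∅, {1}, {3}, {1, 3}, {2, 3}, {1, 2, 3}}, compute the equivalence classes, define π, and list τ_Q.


X/∼ = {[1=2], [3]}; |τ_Q| = 3.

Equivalence classes: [1=2], [3].
Quotient map π: X → X/∼ sends 1 ↦ [1=2], 2 ↦ [1=2], 3 ↦ [3].
For each subset V ⊆ X/∼, compute π^{-1}(V) ⊆ X and check whether π^{-1}(V) ∈ τ. V is open in τ_Q iff π^{-1}(V) ∈ τ.
  V = {}: π^{-1}(V) = ∅ ∈ τ ✓.
  V = {[1=2]}: π^{-1}(V) = {1, 2} ∉ τ ✗.
  V = {[3]}: π^{-1}(V) = {3} ∈ τ ✓.
  V = {[1=2], [3]}: π^{-1}(V) = {1, 2, 3} ∈ τ ✓.
Open sets in the quotient: τ_Q = {{}, {[3]}, {[1=2], [3]}} (3 elements).


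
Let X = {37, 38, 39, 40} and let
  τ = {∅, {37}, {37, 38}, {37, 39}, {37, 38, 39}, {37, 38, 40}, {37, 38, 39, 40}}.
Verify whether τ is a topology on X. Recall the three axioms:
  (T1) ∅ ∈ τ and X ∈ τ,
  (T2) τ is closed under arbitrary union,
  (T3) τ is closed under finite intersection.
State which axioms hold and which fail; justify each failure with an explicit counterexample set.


τ IS a topology on X.

Axiom (T1): ∅ ∈ τ? Yes; X ∈ τ? Yes.
Axiom (T2/T3): check pairwise unions and intersections of members of τ.
All pairwise intersections and unions checked — each lies in τ. Therefore τ satisfies (T1), (T2), (T3): it IS a topology on X.


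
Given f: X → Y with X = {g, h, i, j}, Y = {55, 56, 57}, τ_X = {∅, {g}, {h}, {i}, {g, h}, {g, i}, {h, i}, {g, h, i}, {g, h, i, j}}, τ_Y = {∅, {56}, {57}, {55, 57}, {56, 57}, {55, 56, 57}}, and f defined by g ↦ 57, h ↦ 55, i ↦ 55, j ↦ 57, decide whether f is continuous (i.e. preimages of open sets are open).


f is NOT continuous.

Compute f^{-1}(U) for each U ∈ τ_Y:
  U = ∅: f^{-1}(U) = ∅ ∈ τ_X ✓.
  U = {56}: f^{-1}(U) = ∅ ∈ τ_X ✓.
  U = {57}: f^{-1}(U) = {g, j} ∉ τ_X ✗.
  U = {55, 57}: f^{-1}(U) = {g, h, i, j} ∈ τ_X ✓.
  U = {56, 57}: f^{-1}(U) = {g, j} ∉ τ_X ✗.
  U = {55, 56, 57}: f^{-1}(U) = {g, h, i, j} ∈ τ_X ✓.
Found U = {57} with f^{-1}(U) = {g, j} not in τ_X. Therefore f is NOT continuous.


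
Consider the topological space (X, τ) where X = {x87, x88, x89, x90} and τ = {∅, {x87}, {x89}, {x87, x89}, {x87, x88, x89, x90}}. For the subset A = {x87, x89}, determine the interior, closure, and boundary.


int(A) = {x87, x89}, cl(A) = {x87, x88, x89, x90}, ∂A = {x88, x90}.

Closed sets in (X, τ) are complements of opens:
  closed(X, τ) = {∅, {x88, x90}, {x87, x88, x90}, {x88, x89, x90}, {x87, x88, x89, x90}}.
int(A) = ⋃ {U ∈ τ : U ⊆ A}. Opens contained in A: ∅, {x87}, {x89}, {x87, x89}.
Taking the union of these: int(A) = {x87, x89}.
cl(A) = ⋂ {C closed : A ⊆ C}. Closed sets containing A: {x87, x88, x89, x90}.
Intersecting these: cl(A) = {x87, x88, x89, x90}.
∂A = cl(A) ∖ int(A) = {x87, x88, x89, x90} ∖ {x87, x89} = {x88, x90}.


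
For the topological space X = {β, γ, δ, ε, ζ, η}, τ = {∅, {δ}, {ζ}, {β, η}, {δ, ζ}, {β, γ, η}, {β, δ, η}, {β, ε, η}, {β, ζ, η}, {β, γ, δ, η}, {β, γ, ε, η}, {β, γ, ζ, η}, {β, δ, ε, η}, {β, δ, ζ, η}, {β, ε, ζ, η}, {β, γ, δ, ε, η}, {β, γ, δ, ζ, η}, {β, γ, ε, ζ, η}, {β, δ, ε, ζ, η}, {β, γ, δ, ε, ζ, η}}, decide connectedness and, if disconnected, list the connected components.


(X, τ) is disconnected; components = [{δ}, {ζ}, {β, γ, ε, η}].

Find clopen sets (U ∈ τ with X ∖ U ∈ τ):
  U = ∅, X ∖ U = {β, γ, δ, ε, ζ, η} — both open, so U is clopen.
  U = {δ}, X ∖ U = {β, γ, ε, ζ, η} — both open, so U is clopen.
  U = {ζ}, X ∖ U = {β, γ, δ, ε, η} — both open, so U is clopen.
  U = {δ, ζ}, X ∖ U = {β, γ, ε, η} — both open, so U is clopen.
  U = {β, γ, ε, η}, X ∖ U = {δ, ζ} — both open, so U is clopen.
  U = {β, γ, δ, ε, η}, X ∖ U = {ζ} — both open, so U is clopen.
  U = {β, γ, ε, ζ, η}, X ∖ U = {δ} — both open, so U is clopen.
  U = {β, γ, δ, ε, ζ, η}, X ∖ U = ∅ — both open, so U is clopen.
Nontrivial clopen(s) exist: e.g. {δ, ζ}. So (X, τ) is disconnected.
Compute connected components by grouping points that agree on all clopens:
  component: {δ}
  component: {ζ}
  component: {β, γ, ε, η}


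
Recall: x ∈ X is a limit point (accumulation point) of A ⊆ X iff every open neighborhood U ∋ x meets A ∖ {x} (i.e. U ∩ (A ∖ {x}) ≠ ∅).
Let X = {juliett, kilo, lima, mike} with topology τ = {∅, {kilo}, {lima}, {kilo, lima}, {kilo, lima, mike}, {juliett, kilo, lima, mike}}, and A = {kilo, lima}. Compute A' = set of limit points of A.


A' = {juliett, mike}

For each x ∈ X, list the open sets U ∈ τ with x ∈ U, then check whether U ∩ (A ∖ {x}) ≠ ∅ for every such U.
  x = juliett: opens ∋ x are {juliett, kilo, lima, mike}; each meets A ∖ {juliett}, so x IS a limit point.
  x = kilo: open {kilo} ∋ x has {kilo} ∩ (A ∖ {kilo}) = ∅, so x is NOT a limit point.
  x = lima: open {lima} ∋ x has {lima} ∩ (A ∖ {lima}) = ∅, so x is NOT a limit point.
  x = mike: opens ∋ x are {kilo, lima, mike}, {juliett, kilo, lima, mike}; each meets A ∖ {mike}, so x IS a limit point.
Collecting: A' = {juliett, mike}.


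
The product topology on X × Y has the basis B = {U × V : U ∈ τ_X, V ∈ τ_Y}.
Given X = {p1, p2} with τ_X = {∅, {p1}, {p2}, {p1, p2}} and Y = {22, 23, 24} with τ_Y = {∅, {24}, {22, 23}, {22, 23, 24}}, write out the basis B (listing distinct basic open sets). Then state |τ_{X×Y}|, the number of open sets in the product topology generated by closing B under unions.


Basis B = {∅ × ∅, {p1} × {24}, {p2} × {24}, {p1} × {22, 23}, {p1, p2} × {24}, {p2} × {22, 23}, {p1} × {22, 23, 24}, {p2} × {22, 23, 24}, {p1, p2} × {22, 23}, {p1, p2} × {22, 23, 24}}; |τ_{X×Y}| = 16.

Enumerate products U × V with U ∈ τ_X, V ∈ τ_Y (deduplicated):
  ∅ × ∅ = {} (∅)
  {p1} × {24} = {(p1,24)}
  {p2} × {24} = {(p2,24)}
  {p1} × {22, 23} = {(p1,22), (p1,23)}
  {p1, p2} × {24} = {(p1,24), (p2,24)}
  {p2} × {22, 23} = {(p2,22), (p2,23)}
  {p1} × {22, 23, 24} = {(p1,22), (p1,23), (p1,24)}
  {p2} × {22, 23, 24} = {(p2,22), (p2,23), (p2,24)}
  {p1, p2} × {22, 23} = {(p1,22), (p1,23), (p2,22), (p2,23)}
  {p1, p2} × {22, 23, 24} = {(p1,22), (p1,23), (p1,24), (p2,22), (p2,23), (p2,24)}
These 10 distinct sets form the basis B.
Close under arbitrary unions to get τ_{X×Y}; counting gives |τ_{X×Y}| = 16.


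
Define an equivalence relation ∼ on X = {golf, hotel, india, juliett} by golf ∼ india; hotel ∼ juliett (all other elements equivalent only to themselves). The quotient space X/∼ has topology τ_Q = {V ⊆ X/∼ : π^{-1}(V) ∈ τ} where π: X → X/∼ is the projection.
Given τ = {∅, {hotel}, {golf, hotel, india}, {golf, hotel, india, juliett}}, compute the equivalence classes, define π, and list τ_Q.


X/∼ = {[golf=india], [hotel=juliett]}; |τ_Q| = 2.

Equivalence classes: [golf=india], [hotel=juliett].
Quotient map π: X → X/∼ sends golf ↦ [golf=india], hotel ↦ [hotel=juliett], india ↦ [golf=india], juliett ↦ [hotel=juliett].
For each subset V ⊆ X/∼, compute π^{-1}(V) ⊆ X and check whether π^{-1}(V) ∈ τ. V is open in τ_Q iff π^{-1}(V) ∈ τ.
  V = {}: π^{-1}(V) = ∅ ∈ τ ✓.
  V = {[golf=india]}: π^{-1}(V) = {golf, india} ∉ τ ✗.
  V = {[hotel=juliett]}: π^{-1}(V) = {hotel, juliett} ∉ τ ✗.
  V = {[golf=india], [hotel=juliett]}: π^{-1}(V) = {golf, hotel, india, juliett} ∈ τ ✓.
Open sets in the quotient: τ_Q = {{}, {[golf=india], [hotel=juliett]}} (2 elements).


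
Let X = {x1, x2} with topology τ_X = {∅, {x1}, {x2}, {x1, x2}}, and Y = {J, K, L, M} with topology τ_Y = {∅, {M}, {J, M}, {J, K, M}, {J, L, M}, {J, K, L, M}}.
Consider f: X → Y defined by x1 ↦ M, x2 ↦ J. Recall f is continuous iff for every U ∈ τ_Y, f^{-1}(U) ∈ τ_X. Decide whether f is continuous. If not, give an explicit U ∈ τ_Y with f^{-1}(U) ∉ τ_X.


f IS continuous.

Compute f^{-1}(U) for each U ∈ τ_Y:
  U = ∅: f^{-1}(U) = ∅ ∈ τ_X ✓.
  U = {M}: f^{-1}(U) = {x1} ∈ τ_X ✓.
  U = {J, M}: f^{-1}(U) = {x1, x2} ∈ τ_X ✓.
  U = {J, K, M}: f^{-1}(U) = {x1, x2} ∈ τ_X ✓.
  U = {J, L, M}: f^{-1}(U) = {x1, x2} ∈ τ_X ✓.
  U = {J, K, L, M}: f^{-1}(U) = {x1, x2} ∈ τ_X ✓.
Every preimage lies in τ_X, so f IS continuous.


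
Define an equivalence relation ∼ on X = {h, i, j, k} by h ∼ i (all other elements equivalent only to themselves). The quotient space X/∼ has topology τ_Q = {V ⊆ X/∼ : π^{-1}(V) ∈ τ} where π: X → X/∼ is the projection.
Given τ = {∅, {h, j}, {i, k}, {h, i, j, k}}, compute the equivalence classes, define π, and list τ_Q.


X/∼ = {[h=i], [j], [k]}; |τ_Q| = 2.

Equivalence classes: [h=i], [j], [k].
Quotient map π: X → X/∼ sends h ↦ [h=i], i ↦ [h=i], j ↦ [j], k ↦ [k].
For each subset V ⊆ X/∼, compute π^{-1}(V) ⊆ X and check whether π^{-1}(V) ∈ τ. V is open in τ_Q iff π^{-1}(V) ∈ τ.
  V = {}: π^{-1}(V) = ∅ ∈ τ ✓.
  V = {[h=i]}: π^{-1}(V) = {h, i} ∉ τ ✗.
  V = {[j]}: π^{-1}(V) = {j} ∉ τ ✗.
  V = {[h=i], [j]}: π^{-1}(V) = {h, i, j} ∉ τ ✗.
  V = {[k]}: π^{-1}(V) = {k} ∉ τ ✗.
  V = {[h=i], [k]}: π^{-1}(V) = {h, i, k} ∉ τ ✗.
  V = {[j], [k]}: π^{-1}(V) = {j, k} ∉ τ ✗.
  V = {[h=i], [j], [k]}: π^{-1}(V) = {h, i, j, k} ∈ τ ✓.
Open sets in the quotient: τ_Q = {{}, {[h=i], [j], [k]}} (2 elements).


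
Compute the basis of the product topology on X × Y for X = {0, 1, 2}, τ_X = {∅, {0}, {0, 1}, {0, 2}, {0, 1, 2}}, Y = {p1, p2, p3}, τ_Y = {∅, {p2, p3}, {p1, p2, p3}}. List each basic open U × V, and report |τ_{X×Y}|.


Basis B = {∅ × ∅, {0} × {p2, p3}, {0} × {p1, p2, p3}, {0, 1} × {p2, p3}, {0, 2} × {p2, p3}, {0, 1} × {p1, p2, p3}, {0, 2} × {p1, p2, p3}, {0, 1, 2} × {p2, p3}, {0, 1, 2} × {p1, p2, p3}}; |τ_{X×Y}| = 14.

Enumerate products U × V with U ∈ τ_X, V ∈ τ_Y (deduplicated):
  ∅ × ∅ = {} (∅)
  {0} × {p2, p3} = {(0,p2), (0,p3)}
  {0} × {p1, p2, p3} = {(0,p1), (0,p2), (0,p3)}
  {0, 1} × {p2, p3} = {(0,p2), (0,p3), (1,p2), (1,p3)}
  {0, 2} × {p2, p3} = {(0,p2), (0,p3), (2,p2), (2,p3)}
  {0, 1} × {p1, p2, p3} = {(0,p1), (0,p2), (0,p3), (1,p1), (1,p2), (1,p3)}
  {0, 2} × {p1, p2, p3} = {(0,p1), (0,p2), (0,p3), (2,p1), (2,p2), (2,p3)}
  {0, 1, 2} × {p2, p3} = {(0,p2), (0,p3), (1,p2), (1,p3), (2,p2), (2,p3)}
  {0, 1, 2} × {p1, p2, p3} = {(0,p1), (0,p2), (0,p3), (1,p1), (1,p2), (1,p3), (2,p1), (2,p2), (2,p3)}
These 9 distinct sets form the basis B.
Close under arbitrary unions to get τ_{X×Y}; counting gives |τ_{X×Y}| = 14.


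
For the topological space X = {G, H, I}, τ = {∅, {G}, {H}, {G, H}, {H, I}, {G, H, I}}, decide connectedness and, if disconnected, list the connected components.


(X, τ) is disconnected; components = [{G}, {H, I}].

Find clopen sets (U ∈ τ with X ∖ U ∈ τ):
  U = ∅, X ∖ U = {G, H, I} — both open, so U is clopen.
  U = {G}, X ∖ U = {H, I} — both open, so U is clopen.
  U = {H, I}, X ∖ U = {G} — both open, so U is clopen.
  U = {G, H, I}, X ∖ U = ∅ — both open, so U is clopen.
Nontrivial clopen(s) exist: e.g. {G}. So (X, τ) is disconnected.
Compute connected components by grouping points that agree on all clopens:
  component: {G}
  component: {H, I}


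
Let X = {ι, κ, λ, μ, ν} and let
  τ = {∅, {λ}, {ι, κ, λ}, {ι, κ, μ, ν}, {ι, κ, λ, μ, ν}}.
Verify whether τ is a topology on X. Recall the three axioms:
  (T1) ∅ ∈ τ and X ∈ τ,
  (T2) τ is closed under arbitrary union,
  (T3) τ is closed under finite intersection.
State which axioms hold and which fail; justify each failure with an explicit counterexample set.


τ is NOT a topology on X.

Axiom (T1): ∅ ∈ τ? Yes; X ∈ τ? Yes.
Axiom (T2/T3): check pairwise unions and intersections of members of τ.
Counterexample for (T3): {ι, κ, λ} ∩ {ι, κ, μ, ν} = {ι, κ} ∉ τ. Therefore τ is NOT a topology.


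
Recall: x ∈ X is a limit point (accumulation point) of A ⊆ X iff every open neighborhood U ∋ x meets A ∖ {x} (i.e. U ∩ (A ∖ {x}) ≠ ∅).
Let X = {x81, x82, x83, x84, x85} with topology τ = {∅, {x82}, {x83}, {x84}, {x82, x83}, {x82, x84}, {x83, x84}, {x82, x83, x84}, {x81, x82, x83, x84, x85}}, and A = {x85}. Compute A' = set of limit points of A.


A' = {x81}

For each x ∈ X, list the open sets U ∈ τ with x ∈ U, then check whether U ∩ (A ∖ {x}) ≠ ∅ for every such U.
  x = x81: opens ∋ x are {x81, x82, x83, x84, x85}; each meets A ∖ {x81}, so x IS a limit point.
  x = x82: open {x82} ∋ x has {x82} ∩ (A ∖ {x82}) = ∅, so x is NOT a limit point.
  x = x83: open {x83} ∋ x has {x83} ∩ (A ∖ {x83}) = ∅, so x is NOT a limit point.
  x = x84: open {x84} ∋ x has {x84} ∩ (A ∖ {x84}) = ∅, so x is NOT a limit point.
  x = x85: open {x81, x82, x83, x84, x85} ∋ x has {x81, x82, x83, x84, x85} ∩ (A ∖ {x85}) = ∅, so x is NOT a limit point.
Collecting: A' = {x81}.


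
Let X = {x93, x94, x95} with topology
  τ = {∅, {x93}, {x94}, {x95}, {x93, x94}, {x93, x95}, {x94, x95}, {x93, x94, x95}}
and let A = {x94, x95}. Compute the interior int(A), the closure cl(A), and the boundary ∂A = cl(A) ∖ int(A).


int(A) = {x94, x95}, cl(A) = {x94, x95}, ∂A = ∅.

Closed sets in (X, τ) are complements of opens:
  closed(X, τ) = {∅, {x93}, {x94}, {x95}, {x93, x94}, {x93, x95}, {x94, x95}, {x93, x94, x95}}.
int(A) = ⋃ {U ∈ τ : U ⊆ A}. Opens contained in A: ∅, {x94}, {x95}, {x94, x95}.
Taking the union of these: int(A) = {x94, x95}.
cl(A) = ⋂ {C closed : A ⊆ C}. Closed sets containing A: {x94, x95}, {x93, x94, x95}.
Intersecting these: cl(A) = {x94, x95}.
∂A = cl(A) ∖ int(A) = {x94, x95} ∖ {x94, x95} = ∅.


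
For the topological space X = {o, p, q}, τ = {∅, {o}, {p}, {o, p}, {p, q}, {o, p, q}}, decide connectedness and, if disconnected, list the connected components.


(X, τ) is disconnected; components = [{o}, {p, q}].

Find clopen sets (U ∈ τ with X ∖ U ∈ τ):
  U = ∅, X ∖ U = {o, p, q} — both open, so U is clopen.
  U = {o}, X ∖ U = {p, q} — both open, so U is clopen.
  U = {p, q}, X ∖ U = {o} — both open, so U is clopen.
  U = {o, p, q}, X ∖ U = ∅ — both open, so U is clopen.
Nontrivial clopen(s) exist: e.g. {p, q}. So (X, τ) is disconnected.
Compute connected components by grouping points that agree on all clopens:
  component: {o}
  component: {p, q}


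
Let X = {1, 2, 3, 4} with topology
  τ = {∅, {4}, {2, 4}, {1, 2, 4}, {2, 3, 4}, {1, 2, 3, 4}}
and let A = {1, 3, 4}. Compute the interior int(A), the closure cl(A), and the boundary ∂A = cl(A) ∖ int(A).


int(A) = {4}, cl(A) = {1, 2, 3, 4}, ∂A = {1, 2, 3}.

Closed sets in (X, τ) are complements of opens:
  closed(X, τ) = {∅, {1}, {3}, {1, 3}, {1, 2, 3}, {1, 2, 3, 4}}.
int(A) = ⋃ {U ∈ τ : U ⊆ A}. Opens contained in A: ∅, {4}.
Taking the union of these: int(A) = {4}.
cl(A) = ⋂ {C closed : A ⊆ C}. Closed sets containing A: {1, 2, 3, 4}.
Intersecting these: cl(A) = {1, 2, 3, 4}.
∂A = cl(A) ∖ int(A) = {1, 2, 3, 4} ∖ {4} = {1, 2, 3}.


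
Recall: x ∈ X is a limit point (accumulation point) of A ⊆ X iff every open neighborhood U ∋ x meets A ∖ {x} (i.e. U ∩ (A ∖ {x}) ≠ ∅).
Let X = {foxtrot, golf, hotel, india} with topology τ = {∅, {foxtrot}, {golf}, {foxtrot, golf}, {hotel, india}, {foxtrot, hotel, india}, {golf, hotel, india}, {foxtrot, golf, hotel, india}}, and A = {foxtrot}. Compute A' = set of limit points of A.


A' = ∅

For each x ∈ X, list the open sets U ∈ τ with x ∈ U, then check whether U ∩ (A ∖ {x}) ≠ ∅ for every such U.
  x = foxtrot: open {foxtrot} ∋ x has {foxtrot} ∩ (A ∖ {foxtrot}) = ∅, so x is NOT a limit point.
  x = golf: open {golf} ∋ x has {golf} ∩ (A ∖ {golf}) = ∅, so x is NOT a limit point.
  x = hotel: open {hotel, india} ∋ x has {hotel, india} ∩ (A ∖ {hotel}) = ∅, so x is NOT a limit point.
  x = india: open {hotel, india} ∋ x has {hotel, india} ∩ (A ∖ {india}) = ∅, so x is NOT a limit point.
Collecting: A' = ∅.


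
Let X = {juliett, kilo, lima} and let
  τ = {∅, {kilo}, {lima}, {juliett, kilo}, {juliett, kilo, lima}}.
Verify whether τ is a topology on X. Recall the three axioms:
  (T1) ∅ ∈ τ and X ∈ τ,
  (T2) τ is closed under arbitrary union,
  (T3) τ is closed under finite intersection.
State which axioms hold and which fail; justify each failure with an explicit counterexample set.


τ is NOT a topology on X.

Axiom (T1): ∅ ∈ τ? Yes; X ∈ τ? Yes.
Axiom (T2/T3): check pairwise unions and intersections of members of τ.
Counterexample for (T2): {kilo} ∪ {lima} = {kilo, lima} ∉ τ. Therefore τ is NOT a topology.


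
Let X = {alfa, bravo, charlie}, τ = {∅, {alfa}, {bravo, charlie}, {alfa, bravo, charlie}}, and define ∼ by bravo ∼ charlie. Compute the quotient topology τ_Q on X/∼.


X/∼ = {[alfa], [bravo=charlie]}; |τ_Q| = 4.

Equivalence classes: [alfa], [bravo=charlie].
Quotient map π: X → X/∼ sends alfa ↦ [alfa], bravo ↦ [bravo=charlie], charlie ↦ [bravo=charlie].
For each subset V ⊆ X/∼, compute π^{-1}(V) ⊆ X and check whether π^{-1}(V) ∈ τ. V is open in τ_Q iff π^{-1}(V) ∈ τ.
  V = {}: π^{-1}(V) = ∅ ∈ τ ✓.
  V = {[alfa]}: π^{-1}(V) = {alfa} ∈ τ ✓.
  V = {[bravo=charlie]}: π^{-1}(V) = {bravo, charlie} ∈ τ ✓.
  V = {[alfa], [bravo=charlie]}: π^{-1}(V) = {alfa, bravo, charlie} ∈ τ ✓.
Open sets in the quotient: τ_Q = {{}, {[alfa]}, {[bravo=charlie]}, {[alfa], [bravo=charlie]}} (4 elements).


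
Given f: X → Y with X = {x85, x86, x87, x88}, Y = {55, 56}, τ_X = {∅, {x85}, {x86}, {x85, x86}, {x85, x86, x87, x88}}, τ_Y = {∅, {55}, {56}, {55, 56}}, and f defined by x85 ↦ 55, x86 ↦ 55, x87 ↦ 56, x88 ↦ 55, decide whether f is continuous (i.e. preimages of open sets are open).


f is NOT continuous.

Compute f^{-1}(U) for each U ∈ τ_Y:
  U = ∅: f^{-1}(U) = ∅ ∈ τ_X ✓.
  U = {55}: f^{-1}(U) = {x85, x86, x88} ∉ τ_X ✗.
  U = {56}: f^{-1}(U) = {x87} ∉ τ_X ✗.
  U = {55, 56}: f^{-1}(U) = {x85, x86, x87, x88} ∈ τ_X ✓.
Found U = {55} with f^{-1}(U) = {x85, x86, x88} not in τ_X. Therefore f is NOT continuous.


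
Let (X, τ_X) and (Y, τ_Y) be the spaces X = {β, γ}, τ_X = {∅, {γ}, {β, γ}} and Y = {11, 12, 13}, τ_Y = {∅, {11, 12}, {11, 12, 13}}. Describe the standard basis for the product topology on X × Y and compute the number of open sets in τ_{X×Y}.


Basis B = {∅ × ∅, {γ} × {11, 12}, {γ} × {11, 12, 13}, {β, γ} × {11, 12}, {β, γ} × {11, 12, 13}}; |τ_{X×Y}| = 6.

Enumerate products U × V with U ∈ τ_X, V ∈ τ_Y (deduplicated):
  ∅ × ∅ = {} (∅)
  {γ} × {11, 12} = {(γ,11), (γ,12)}
  {γ} × {11, 12, 13} = {(γ,11), (γ,12), (γ,13)}
  {β, γ} × {11, 12} = {(β,11), (β,12), (γ,11), (γ,12)}
  {β, γ} × {11, 12, 13} = {(β,11), (β,12), (β,13), (γ,11), (γ,12), (γ,13)}
These 5 distinct sets form the basis B.
Close under arbitrary unions to get τ_{X×Y}; counting gives |τ_{X×Y}| = 6.


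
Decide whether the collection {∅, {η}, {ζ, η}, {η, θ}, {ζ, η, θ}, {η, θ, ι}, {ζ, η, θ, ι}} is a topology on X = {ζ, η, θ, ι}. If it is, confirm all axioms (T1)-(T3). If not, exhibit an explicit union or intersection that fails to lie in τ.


τ IS a topology on X.

Axiom (T1): ∅ ∈ τ? Yes; X ∈ τ? Yes.
Axiom (T2/T3): check pairwise unions and intersections of members of τ.
All pairwise intersections and unions checked — each lies in τ. Therefore τ satisfies (T1), (T2), (T3): it IS a topology on X.


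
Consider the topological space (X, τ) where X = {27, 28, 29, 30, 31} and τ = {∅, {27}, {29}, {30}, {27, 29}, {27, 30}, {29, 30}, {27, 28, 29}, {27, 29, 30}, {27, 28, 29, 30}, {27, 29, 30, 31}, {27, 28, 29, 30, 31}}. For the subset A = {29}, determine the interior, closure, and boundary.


int(A) = {29}, cl(A) = {28, 29, 31}, ∂A = {28, 31}.

Closed sets in (X, τ) are complements of opens:
  closed(X, τ) = {∅, {28}, {31}, {28, 31}, {30, 31}, {27, 28, 31}, {28, 29, 31}, {28, 30, 31}, {27, 28, 29, 31}, {27, 28, 30, 31}, {28, 29, 30, 31}, {27, 28, 29, 30, 31}}.
int(A) = ⋃ {U ∈ τ : U ⊆ A}. Opens contained in A: ∅, {29}.
Taking the union of these: int(A) = {29}.
cl(A) = ⋂ {C closed : A ⊆ C}. Closed sets containing A: {28, 29, 31}, {27, 28, 29, 31}, {28, 29, 30, 31}, {27, 28, 29, 30, 31}.
Intersecting these: cl(A) = {28, 29, 31}.
∂A = cl(A) ∖ int(A) = {28, 29, 31} ∖ {29} = {28, 31}.


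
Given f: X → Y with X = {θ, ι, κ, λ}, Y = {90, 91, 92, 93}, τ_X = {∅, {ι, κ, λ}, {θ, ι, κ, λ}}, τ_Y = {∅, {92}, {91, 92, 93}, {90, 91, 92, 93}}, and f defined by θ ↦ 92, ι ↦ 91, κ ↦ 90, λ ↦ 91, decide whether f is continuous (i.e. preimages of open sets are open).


f is NOT continuous.

Compute f^{-1}(U) for each U ∈ τ_Y:
  U = ∅: f^{-1}(U) = ∅ ∈ τ_X ✓.
  U = {92}: f^{-1}(U) = {θ} ∉ τ_X ✗.
  U = {91, 92, 93}: f^{-1}(U) = {θ, ι, λ} ∉ τ_X ✗.
  U = {90, 91, 92, 93}: f^{-1}(U) = {θ, ι, κ, λ} ∈ τ_X ✓.
Found U = {92} with f^{-1}(U) = {θ} not in τ_X. Therefore f is NOT continuous.


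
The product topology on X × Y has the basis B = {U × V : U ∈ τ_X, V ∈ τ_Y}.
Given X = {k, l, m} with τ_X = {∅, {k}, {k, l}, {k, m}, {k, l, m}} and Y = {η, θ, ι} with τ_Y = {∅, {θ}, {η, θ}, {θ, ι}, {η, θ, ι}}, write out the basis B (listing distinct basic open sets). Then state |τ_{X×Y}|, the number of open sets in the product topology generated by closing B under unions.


Basis B = {∅ × ∅, {k} × {θ}, {k} × {η, θ}, {k} × {θ, ι}, {k, l} × {θ}, {k, m} × {θ}, {k} × {η, θ, ι}, {k, l, m} × {θ}, {k, l} × {η, θ}, {k, m} × {η, θ}, {k, l} × {θ, ι}, {k, m} × {θ, ι}, {k, l} × {η, θ, ι}, {k, m} × {η, θ, ι}, {k, l, m} × {η, θ}, {k, l, m} × {θ, ι}, {k, l, m} × {η, θ, ι}}; |τ_{X×Y}| = 48.

Enumerate products U × V with U ∈ τ_X, V ∈ τ_Y (deduplicated):
  ∅ × ∅ = {} (∅)
  {k} × {θ} = {(k,θ)}
  {k} × {η, θ} = {(k,η), (k,θ)}
  {k} × {θ, ι} = {(k,θ), (k,ι)}
  {k, l} × {θ} = {(k,θ), (l,θ)}
  {k, m} × {θ} = {(k,θ), (m,θ)}
  {k} × {η, θ, ι} = {(k,η), (k,θ), (k,ι)}
  {k, l, m} × {θ} = {(k,θ), (l,θ), (m,θ)}
  {k, l} × {η, θ} = {(k,η), (k,θ), (l,η), (l,θ)}
  {k, m} × {η, θ} = {(k,η), (k,θ), (m,η), (m,θ)}
  {k, l} × {θ, ι} = {(k,θ), (k,ι), (l,θ), (l,ι)}
  {k, m} × {θ, ι} = {(k,θ), (k,ι), (m,θ), (m,ι)}
  {k, l} × {η, θ, ι} = {(k,η), (k,θ), (k,ι), (l,η), (l,θ), (l,ι)}
  {k, m} × {η, θ, ι} = {(k,η), (k,θ), (k,ι), (m,η), (m,θ), (m,ι)}
  {k, l, m} × {η, θ} = {(k,η), (k,θ), (l,η), (l,θ), (m,η), (m,θ)}
  {k, l, m} × {θ, ι} = {(k,θ), (k,ι), (l,θ), (l,ι), (m,θ), (m,ι)}
  {k, l, m} × {η, θ, ι} = {(k,η), (k,θ), (k,ι), (l,η), (l,θ), (l,ι), (m,η), (m,θ), (m,ι)}
These 17 distinct sets form the basis B.
Close under arbitrary unions to get τ_{X×Y}; counting gives |τ_{X×Y}| = 48.


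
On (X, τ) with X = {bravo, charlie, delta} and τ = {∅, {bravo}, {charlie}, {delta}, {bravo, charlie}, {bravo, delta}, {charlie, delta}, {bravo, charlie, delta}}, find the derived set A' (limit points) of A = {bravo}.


A' = ∅

For each x ∈ X, list the open sets U ∈ τ with x ∈ U, then check whether U ∩ (A ∖ {x}) ≠ ∅ for every such U.
  x = bravo: open {bravo} ∋ x has {bravo} ∩ (A ∖ {bravo}) = ∅, so x is NOT a limit point.
  x = charlie: open {charlie} ∋ x has {charlie} ∩ (A ∖ {charlie}) = ∅, so x is NOT a limit point.
  x = delta: open {delta} ∋ x has {delta} ∩ (A ∖ {delta}) = ∅, so x is NOT a limit point.
Collecting: A' = ∅.
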